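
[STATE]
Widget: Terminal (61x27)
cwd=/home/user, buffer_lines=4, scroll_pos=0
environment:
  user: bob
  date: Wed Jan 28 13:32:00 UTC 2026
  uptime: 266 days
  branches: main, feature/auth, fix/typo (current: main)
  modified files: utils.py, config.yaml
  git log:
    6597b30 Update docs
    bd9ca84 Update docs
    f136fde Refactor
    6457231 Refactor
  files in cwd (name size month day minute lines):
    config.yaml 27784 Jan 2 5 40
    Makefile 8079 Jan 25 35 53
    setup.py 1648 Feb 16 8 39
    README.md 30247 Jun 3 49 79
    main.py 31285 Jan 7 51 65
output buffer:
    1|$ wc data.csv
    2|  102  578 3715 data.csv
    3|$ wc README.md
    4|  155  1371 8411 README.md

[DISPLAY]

$ wc data.csv                                                
  102  578 3715 data.csv                                     
$ wc README.md                                               
  155  1371 8411 README.md                                   
$ █                                                          
                                                             
                                                             
                                                             
                                                             
                                                             
                                                             
                                                             
                                                             
                                                             
                                                             
                                                             
                                                             
                                                             
                                                             
                                                             
                                                             
                                                             
                                                             
                                                             
                                                             
                                                             
                                                             


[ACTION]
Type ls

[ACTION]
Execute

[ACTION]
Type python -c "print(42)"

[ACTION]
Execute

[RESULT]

$ wc data.csv                                                
  102  578 3715 data.csv                                     
$ wc README.md                                               
  155  1371 8411 README.md                                   
$ ls                                                         
config.yaml  Makefile  setup.py  README.md  main.py          
$ python -c "print(42)"                                      
42                                                           
$ █                                                          
                                                             
                                                             
                                                             
                                                             
                                                             
                                                             
                                                             
                                                             
                                                             
                                                             
                                                             
                                                             
                                                             
                                                             
                                                             
                                                             
                                                             
                                                             


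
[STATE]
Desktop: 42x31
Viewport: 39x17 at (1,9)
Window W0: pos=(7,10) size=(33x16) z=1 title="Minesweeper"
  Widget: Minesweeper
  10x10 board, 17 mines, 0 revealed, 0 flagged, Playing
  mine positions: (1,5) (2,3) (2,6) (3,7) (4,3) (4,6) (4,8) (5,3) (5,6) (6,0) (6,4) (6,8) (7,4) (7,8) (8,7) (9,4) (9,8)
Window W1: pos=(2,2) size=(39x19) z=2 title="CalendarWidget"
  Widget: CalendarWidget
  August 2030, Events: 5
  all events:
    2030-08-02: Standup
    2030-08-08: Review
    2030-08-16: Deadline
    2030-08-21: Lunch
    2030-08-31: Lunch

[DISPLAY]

 ┃12 13 14 15 16* 17 18                
 ┃19 20 21* 22 23 24 25                
 ┃26 27 28 29 30 31*                   
 ┃                                     
 ┃                                     
 ┃                                     
 ┃                                     
 ┃                                     
 ┃                                     
 ┃                                     
 ┃                                     
 ┗━━━━━━━━━━━━━━━━━━━━━━━━━━━━━━━━━━━━━
      ┃■■■■■■■■■■                     ┃
      ┃■■■■■■■■■■                     ┃
      ┃                               ┃
      ┃                               ┃
      ┗━━━━━━━━━━━━━━━━━━━━━━━━━━━━━━━┛


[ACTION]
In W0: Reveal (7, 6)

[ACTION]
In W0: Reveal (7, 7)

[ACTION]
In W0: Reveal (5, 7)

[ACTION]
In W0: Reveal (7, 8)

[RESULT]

 ┃12 13 14 15 16* 17 18                
 ┃19 20 21* 22 23 24 25                
 ┃26 27 28 29 30 31*                   
 ┃                                     
 ┃                                     
 ┃                                     
 ┃                                     
 ┃                                     
 ┃                                     
 ┃                                     
 ┃                                     
 ┗━━━━━━━━━━━━━━━━━━━━━━━━━━━━━━━━━━━━━
      ┃■■■■■■■✹■■                     ┃
      ┃■■■■✹■■■✹■                     ┃
      ┃                               ┃
      ┃                               ┃
      ┗━━━━━━━━━━━━━━━━━━━━━━━━━━━━━━━┛


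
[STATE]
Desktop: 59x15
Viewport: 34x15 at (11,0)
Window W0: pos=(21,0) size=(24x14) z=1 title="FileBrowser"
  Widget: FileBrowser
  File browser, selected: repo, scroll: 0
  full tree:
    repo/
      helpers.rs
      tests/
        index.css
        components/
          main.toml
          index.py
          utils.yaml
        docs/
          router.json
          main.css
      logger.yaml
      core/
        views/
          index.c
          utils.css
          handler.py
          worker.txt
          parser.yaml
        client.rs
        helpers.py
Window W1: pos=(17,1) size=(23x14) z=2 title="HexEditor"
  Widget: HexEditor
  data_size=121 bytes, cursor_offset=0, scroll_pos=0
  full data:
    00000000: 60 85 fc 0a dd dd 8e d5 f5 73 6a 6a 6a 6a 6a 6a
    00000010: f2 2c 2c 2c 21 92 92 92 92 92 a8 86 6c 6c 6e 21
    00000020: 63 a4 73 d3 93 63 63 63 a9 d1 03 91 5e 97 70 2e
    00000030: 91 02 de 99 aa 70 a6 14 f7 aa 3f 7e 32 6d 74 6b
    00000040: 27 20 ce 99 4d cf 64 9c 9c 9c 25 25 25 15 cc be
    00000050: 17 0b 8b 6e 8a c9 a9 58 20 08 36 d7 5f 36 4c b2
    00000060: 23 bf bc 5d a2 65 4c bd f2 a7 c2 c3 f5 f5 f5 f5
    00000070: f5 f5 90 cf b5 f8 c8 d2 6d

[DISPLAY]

          ┏━━━━━━━━━━━━━━━━━━━━━━┓
      ┏━━━━━━━━━━━━━━━━━━━━━┓    ┃
      ┃ HexEditor           ┃────┨
      ┠─────────────────────┨    ┃
      ┃00000000  60 85 fc 0a┃    ┃
      ┃00000010  f2 2c 2c 2c┃    ┃
      ┃00000020  63 a4 73 d3┃    ┃
      ┃00000030  91 02 de 99┃    ┃
      ┃00000040  27 20 ce 99┃    ┃
      ┃00000050  17 0b 8b 6e┃    ┃
      ┃00000060  23 bf bc 5d┃    ┃
      ┃00000070  f5 f5 90 cf┃    ┃
      ┃                     ┃    ┃
      ┃                     ┃━━━━┛
      ┗━━━━━━━━━━━━━━━━━━━━━┛     


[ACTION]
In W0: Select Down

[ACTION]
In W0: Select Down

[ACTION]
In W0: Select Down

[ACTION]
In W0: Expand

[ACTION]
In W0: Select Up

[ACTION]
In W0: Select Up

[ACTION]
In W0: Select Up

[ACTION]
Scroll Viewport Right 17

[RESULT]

━━━━━━━━━━━━━━━━━━━┓              
━━━━━━━━━━━━━━┓    ┃              
tor           ┃────┨              
──────────────┨    ┃              
0  60 85 fc 0a┃    ┃              
0  f2 2c 2c 2c┃    ┃              
0  63 a4 73 d3┃    ┃              
0  91 02 de 99┃    ┃              
0  27 20 ce 99┃    ┃              
0  17 0b 8b 6e┃    ┃              
0  23 bf bc 5d┃    ┃              
0  f5 f5 90 cf┃    ┃              
              ┃    ┃              
              ┃━━━━┛              
━━━━━━━━━━━━━━┛                   


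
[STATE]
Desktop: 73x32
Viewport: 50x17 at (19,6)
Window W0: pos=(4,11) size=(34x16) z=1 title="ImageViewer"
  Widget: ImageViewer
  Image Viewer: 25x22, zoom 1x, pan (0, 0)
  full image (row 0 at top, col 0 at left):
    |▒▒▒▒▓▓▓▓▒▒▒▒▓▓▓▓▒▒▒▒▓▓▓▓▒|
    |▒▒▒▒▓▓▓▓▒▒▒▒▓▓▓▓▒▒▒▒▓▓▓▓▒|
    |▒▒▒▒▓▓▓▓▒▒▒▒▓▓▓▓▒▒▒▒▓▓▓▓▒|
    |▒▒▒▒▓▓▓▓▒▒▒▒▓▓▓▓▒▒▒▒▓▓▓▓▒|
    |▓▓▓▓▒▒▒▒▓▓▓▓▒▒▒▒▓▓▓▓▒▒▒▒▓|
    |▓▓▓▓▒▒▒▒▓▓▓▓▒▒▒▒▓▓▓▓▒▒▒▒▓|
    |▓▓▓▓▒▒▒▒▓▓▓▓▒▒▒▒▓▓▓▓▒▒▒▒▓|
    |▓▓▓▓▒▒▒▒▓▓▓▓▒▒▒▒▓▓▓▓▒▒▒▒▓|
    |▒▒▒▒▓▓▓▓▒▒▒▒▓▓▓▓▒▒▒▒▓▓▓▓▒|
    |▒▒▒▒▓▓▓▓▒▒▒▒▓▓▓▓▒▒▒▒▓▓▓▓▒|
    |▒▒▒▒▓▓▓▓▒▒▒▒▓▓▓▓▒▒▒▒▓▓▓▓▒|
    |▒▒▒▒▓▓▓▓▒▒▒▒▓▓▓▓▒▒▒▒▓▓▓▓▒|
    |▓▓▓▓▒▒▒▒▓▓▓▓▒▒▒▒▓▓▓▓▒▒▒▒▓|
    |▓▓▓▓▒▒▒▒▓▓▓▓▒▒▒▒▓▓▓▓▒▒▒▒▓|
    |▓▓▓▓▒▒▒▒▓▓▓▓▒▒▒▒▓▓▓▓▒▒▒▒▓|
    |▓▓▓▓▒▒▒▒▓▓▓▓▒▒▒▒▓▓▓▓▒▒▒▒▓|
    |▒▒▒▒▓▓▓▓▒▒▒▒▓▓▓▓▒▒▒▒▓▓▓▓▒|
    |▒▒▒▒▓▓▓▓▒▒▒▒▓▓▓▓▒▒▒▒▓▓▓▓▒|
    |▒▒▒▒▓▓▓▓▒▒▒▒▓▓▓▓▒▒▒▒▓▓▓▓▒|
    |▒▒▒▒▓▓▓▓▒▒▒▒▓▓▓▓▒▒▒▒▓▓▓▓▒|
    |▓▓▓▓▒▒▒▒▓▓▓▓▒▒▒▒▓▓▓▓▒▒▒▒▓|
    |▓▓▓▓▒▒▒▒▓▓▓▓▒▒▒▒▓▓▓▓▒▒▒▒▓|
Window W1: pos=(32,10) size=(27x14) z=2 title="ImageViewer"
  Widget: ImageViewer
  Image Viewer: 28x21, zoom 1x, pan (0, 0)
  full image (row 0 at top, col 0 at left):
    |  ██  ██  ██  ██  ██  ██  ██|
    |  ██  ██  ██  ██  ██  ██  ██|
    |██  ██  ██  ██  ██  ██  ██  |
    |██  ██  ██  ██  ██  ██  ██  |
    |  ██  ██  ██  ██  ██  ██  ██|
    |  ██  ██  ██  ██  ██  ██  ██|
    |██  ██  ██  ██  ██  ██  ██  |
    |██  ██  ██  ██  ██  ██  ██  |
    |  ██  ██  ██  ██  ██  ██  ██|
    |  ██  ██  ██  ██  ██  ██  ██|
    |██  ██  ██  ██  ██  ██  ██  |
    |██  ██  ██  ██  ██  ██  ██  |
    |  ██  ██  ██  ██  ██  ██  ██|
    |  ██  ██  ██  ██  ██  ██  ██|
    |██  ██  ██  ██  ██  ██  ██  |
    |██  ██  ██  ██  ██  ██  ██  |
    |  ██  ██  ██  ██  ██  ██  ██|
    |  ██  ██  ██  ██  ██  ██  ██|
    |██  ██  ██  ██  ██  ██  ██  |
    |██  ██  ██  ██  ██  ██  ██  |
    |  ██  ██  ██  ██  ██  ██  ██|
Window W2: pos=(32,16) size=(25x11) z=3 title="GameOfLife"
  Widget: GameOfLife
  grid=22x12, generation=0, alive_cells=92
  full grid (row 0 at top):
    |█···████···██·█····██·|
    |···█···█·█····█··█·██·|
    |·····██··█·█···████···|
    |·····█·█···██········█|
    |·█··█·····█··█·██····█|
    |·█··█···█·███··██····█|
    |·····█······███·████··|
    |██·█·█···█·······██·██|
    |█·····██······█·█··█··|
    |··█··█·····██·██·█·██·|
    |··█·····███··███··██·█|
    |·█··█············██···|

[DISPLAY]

                                                  
                                                  
                                                  
                                                  
             ┏━━━━━━━━━━━━━━━━━━━━━━━━━┓          
━━━━━━━━━━━━━┃ ImageViewer             ┃          
             ┠─────────────────────────┨          
─────────────┃  ██  ██  ██  ██  ██  ██ ┃          
▓▓▒▒▒▒▓▓▓▓▒  ┃  ██  ██  ██  ██  ██  ██ ┃          
▓▓▒▒▒▒▓▓▓▓▒  ┃██  ██  ██  ██  ██  ██  █┃          
▓▓▒▒▒▒▓▓▓▓▒  ┏━━━━━━━━━━━━━━━━━━━━━━━┓█┃          
▓▓▒▒▒▒▓▓▓▓▒  ┃ GameOfLife            ┃ ┃          
▒▒▓▓▓▓▒▒▒▒▓  ┠───────────────────────┨ ┃          
▒▒▓▓▓▓▒▒▒▒▓  ┃Gen: 0                 ┃█┃          
▒▒▓▓▓▓▒▒▒▒▓  ┃·····█·█···██········█ ┃█┃          
▒▒▓▓▓▓▒▒▒▒▓  ┃·█··█·····█··█·██····█ ┃ ┃          
▓▓▒▒▒▒▓▓▓▓▒  ┃·█··█···█·███··██····█ ┃ ┃          


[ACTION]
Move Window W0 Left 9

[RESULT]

                                                  
                                                  
                                                  
                                                  
             ┏━━━━━━━━━━━━━━━━━━━━━━━━━┓          
━━━━━━━━━━━━━┃ ImageViewer             ┃          
             ┠─────────────────────────┨          
─────────────┃  ██  ██  ██  ██  ██  ██ ┃          
▒▒▓▓▓▓▒      ┃  ██  ██  ██  ██  ██  ██ ┃          
▒▒▓▓▓▓▒      ┃██  ██  ██  ██  ██  ██  █┃          
▒▒▓▓▓▓▒      ┏━━━━━━━━━━━━━━━━━━━━━━━┓█┃          
▒▒▓▓▓▓▒      ┃ GameOfLife            ┃ ┃          
▓▓▒▒▒▒▓      ┠───────────────────────┨ ┃          
▓▓▒▒▒▒▓      ┃Gen: 0                 ┃█┃          
▓▓▒▒▒▒▓      ┃·····█·█···██········█ ┃█┃          
▓▓▒▒▒▒▓      ┃·█··█·····█··█·██····█ ┃ ┃          
▒▒▓▓▓▓▒      ┃·█··█···█·███··██····█ ┃ ┃          


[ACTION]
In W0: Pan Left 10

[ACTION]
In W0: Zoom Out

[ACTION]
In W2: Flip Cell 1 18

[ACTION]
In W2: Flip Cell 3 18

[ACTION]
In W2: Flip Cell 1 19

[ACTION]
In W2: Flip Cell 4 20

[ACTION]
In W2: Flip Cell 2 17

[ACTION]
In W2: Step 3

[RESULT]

                                                  
                                                  
                                                  
                                                  
             ┏━━━━━━━━━━━━━━━━━━━━━━━━━┓          
━━━━━━━━━━━━━┃ ImageViewer             ┃          
             ┠─────────────────────────┨          
─────────────┃  ██  ██  ██  ██  ██  ██ ┃          
▒▒▓▓▓▓▒      ┃  ██  ██  ██  ██  ██  ██ ┃          
▒▒▓▓▓▓▒      ┃██  ██  ██  ██  ██  ██  █┃          
▒▒▓▓▓▓▒      ┏━━━━━━━━━━━━━━━━━━━━━━━┓█┃          
▒▒▓▓▓▓▒      ┃ GameOfLife            ┃ ┃          
▓▓▒▒▒▒▓      ┠───────────────────────┨ ┃          
▓▓▒▒▒▒▓      ┃Gen: 3                 ┃█┃          
▓▓▒▒▒▒▓      ┃···█·█·······██···███· ┃█┃          
▓▓▒▒▒▒▓      ┃···██··█····████······ ┃ ┃          
▒▒▓▓▓▓▒      ┃·█·████·█··········█·· ┃ ┃          


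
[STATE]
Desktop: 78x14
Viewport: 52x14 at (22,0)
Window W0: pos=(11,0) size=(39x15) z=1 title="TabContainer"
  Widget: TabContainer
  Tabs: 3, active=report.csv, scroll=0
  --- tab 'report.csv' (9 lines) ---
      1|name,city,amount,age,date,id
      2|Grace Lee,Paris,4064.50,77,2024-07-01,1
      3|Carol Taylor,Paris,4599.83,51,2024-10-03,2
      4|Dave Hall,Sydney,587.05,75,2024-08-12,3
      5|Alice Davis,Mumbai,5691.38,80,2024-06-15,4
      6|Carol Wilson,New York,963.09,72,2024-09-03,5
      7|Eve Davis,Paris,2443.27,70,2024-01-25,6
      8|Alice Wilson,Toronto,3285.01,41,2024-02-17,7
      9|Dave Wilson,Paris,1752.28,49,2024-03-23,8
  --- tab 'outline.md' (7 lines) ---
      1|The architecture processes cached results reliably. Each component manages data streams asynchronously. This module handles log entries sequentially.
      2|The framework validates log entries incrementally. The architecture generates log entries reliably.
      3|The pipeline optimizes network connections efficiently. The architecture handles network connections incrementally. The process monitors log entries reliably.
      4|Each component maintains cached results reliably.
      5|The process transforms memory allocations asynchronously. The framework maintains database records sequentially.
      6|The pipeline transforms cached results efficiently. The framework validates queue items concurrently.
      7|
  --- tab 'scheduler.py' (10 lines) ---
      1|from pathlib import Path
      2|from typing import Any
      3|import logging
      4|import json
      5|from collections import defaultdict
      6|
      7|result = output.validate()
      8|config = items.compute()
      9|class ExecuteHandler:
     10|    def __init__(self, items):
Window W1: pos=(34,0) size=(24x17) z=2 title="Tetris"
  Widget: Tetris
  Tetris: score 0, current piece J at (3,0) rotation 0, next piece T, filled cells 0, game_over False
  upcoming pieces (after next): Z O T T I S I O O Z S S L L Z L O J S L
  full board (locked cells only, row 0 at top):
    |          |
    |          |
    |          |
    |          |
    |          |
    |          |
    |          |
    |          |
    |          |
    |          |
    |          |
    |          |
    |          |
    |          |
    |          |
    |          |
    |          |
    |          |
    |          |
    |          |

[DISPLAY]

━━━━━━━━━━━━┏━━━━━━━━━━━━━━━━━━━━━━┓                
ner         ┃ Tetris               ┃                
────────────┠──────────────────────┨                
v]│ outline.┃          │Next:      ┃                
────────────┃          │ ▒         ┃                
amount,age,d┃          │▒▒▒        ┃                
Paris,4064.5┃          │           ┃                
or,Paris,459┃          │           ┃                
Sydney,587.0┃          │           ┃                
s,Mumbai,569┃          │Score:     ┃                
on,New York,┃          │0          ┃                
Paris,2443.2┃          │           ┃                
on,Toronto,3┃          │           ┃                
n,Paris,1752┃          │           ┃                


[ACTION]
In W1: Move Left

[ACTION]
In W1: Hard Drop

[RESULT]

━━━━━━━━━━━━┏━━━━━━━━━━━━━━━━━━━━━━┓                
ner         ┃ Tetris               ┃                
────────────┠──────────────────────┨                
v]│ outline.┃          │Next:      ┃                
────────────┃          │▓▓         ┃                
amount,age,d┃          │ ▓▓        ┃                
Paris,4064.5┃          │           ┃                
or,Paris,459┃          │           ┃                
Sydney,587.0┃          │           ┃                
s,Mumbai,569┃          │Score:     ┃                
on,New York,┃          │0          ┃                
Paris,2443.2┃          │           ┃                
on,Toronto,3┃          │           ┃                
n,Paris,1752┃          │           ┃                


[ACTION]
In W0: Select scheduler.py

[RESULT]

━━━━━━━━━━━━┏━━━━━━━━━━━━━━━━━━━━━━┓                
ner         ┃ Tetris               ┃                
────────────┠──────────────────────┨                
v │ outline.┃          │Next:      ┃                
────────────┃          │▓▓         ┃                
ib import Pa┃          │ ▓▓        ┃                
g import Any┃          │           ┃                
ging        ┃          │           ┃                
n           ┃          │           ┃                
ctions impor┃          │Score:     ┃                
            ┃          │0          ┃                
utput.valida┃          │           ┃                
tems.compute┃          │           ┃                
uteHandler: ┃          │           ┃                


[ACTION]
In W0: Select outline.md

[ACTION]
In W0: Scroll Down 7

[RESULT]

━━━━━━━━━━━━┏━━━━━━━━━━━━━━━━━━━━━━┓                
ner         ┃ Tetris               ┃                
────────────┠──────────────────────┨                
v │[outline.┃          │Next:      ┃                
────────────┃          │▓▓         ┃                
            ┃          │ ▓▓        ┃                
            ┃          │           ┃                
            ┃          │           ┃                
            ┃          │           ┃                
            ┃          │Score:     ┃                
            ┃          │0          ┃                
            ┃          │           ┃                
            ┃          │           ┃                
            ┃          │           ┃                


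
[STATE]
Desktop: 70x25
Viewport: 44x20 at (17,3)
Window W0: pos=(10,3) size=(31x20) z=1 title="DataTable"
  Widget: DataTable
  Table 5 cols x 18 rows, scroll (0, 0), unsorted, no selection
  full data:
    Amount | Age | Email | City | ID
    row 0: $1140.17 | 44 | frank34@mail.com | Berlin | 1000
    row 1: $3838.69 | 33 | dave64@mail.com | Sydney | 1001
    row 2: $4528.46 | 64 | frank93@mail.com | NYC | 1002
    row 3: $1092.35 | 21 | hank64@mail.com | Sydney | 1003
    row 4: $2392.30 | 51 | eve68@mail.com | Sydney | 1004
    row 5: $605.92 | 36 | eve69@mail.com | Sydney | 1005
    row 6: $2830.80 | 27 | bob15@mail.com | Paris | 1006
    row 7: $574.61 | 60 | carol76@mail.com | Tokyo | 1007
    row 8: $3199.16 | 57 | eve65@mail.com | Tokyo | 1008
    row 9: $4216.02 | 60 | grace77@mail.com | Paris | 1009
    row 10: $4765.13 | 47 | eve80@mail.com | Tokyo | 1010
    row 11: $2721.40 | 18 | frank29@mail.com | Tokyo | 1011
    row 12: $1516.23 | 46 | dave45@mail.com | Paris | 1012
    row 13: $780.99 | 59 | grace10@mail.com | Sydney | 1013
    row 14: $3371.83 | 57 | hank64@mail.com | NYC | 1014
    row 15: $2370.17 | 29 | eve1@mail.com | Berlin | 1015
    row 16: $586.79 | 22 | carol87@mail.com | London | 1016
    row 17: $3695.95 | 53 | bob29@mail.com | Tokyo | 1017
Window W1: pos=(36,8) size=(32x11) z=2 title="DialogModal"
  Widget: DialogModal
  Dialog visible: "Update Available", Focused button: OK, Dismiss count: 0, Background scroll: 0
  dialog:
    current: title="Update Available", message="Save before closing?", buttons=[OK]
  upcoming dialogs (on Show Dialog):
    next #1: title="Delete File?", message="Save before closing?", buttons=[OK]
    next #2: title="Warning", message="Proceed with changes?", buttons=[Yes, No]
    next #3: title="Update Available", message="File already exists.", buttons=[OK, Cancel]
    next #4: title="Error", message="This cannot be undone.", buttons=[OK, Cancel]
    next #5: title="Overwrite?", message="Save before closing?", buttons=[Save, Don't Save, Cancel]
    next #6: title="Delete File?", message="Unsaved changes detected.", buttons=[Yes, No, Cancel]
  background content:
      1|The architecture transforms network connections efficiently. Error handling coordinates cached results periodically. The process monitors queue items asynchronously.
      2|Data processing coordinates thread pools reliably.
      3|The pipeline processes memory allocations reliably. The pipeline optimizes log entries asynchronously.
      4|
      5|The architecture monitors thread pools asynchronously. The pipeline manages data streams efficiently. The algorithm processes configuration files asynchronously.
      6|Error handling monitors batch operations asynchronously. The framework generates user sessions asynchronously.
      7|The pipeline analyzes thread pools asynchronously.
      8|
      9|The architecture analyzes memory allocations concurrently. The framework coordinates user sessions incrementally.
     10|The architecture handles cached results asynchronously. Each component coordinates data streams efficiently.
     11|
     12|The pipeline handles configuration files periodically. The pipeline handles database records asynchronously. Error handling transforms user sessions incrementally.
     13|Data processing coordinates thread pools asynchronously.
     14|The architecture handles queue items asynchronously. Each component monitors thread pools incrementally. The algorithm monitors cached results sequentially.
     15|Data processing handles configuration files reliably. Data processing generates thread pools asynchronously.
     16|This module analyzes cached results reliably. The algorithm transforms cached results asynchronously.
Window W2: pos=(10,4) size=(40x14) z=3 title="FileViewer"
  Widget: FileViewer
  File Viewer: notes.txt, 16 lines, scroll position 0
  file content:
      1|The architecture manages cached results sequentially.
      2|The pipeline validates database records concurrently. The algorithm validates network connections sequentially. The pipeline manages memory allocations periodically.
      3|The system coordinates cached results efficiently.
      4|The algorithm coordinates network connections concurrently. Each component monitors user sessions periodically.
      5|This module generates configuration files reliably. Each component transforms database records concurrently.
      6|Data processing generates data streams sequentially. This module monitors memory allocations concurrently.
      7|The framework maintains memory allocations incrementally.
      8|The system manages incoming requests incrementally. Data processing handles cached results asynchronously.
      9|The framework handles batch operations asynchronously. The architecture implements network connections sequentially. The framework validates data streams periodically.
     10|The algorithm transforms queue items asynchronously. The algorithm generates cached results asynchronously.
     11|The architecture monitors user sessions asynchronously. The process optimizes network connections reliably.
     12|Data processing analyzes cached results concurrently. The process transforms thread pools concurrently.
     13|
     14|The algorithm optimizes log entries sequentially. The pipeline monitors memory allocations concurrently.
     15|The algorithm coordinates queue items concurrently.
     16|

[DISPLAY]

━━━━━━━━━━━━━━━━━━━━━━━┓                    
━━━━━━━━━━━━━━━━━━━━━━━━━━━━━━━━┓           
iewer                           ┃           
────────────────────────────────┨           
chitecture manages cached resul▲┃           
peline validates database recor█┃━━━━━━━━━━━
stem coordinates cached results░┃           
gorithm coordinates network con░┃───────────
odule generates configuration f░┃ure transfo
rocessing generates data stream░┃───────────
amework maintains memory alloca░┃ Available 
stem manages incoming requests ░┃ore closing
amework handles batch operation░┃[OK]       
gorithm transforms queue items ▼┃───────────
━━━━━━━━━━━━━━━━━━━━━━━━━━━━━━━━┛analyzes th
13│47 │eve80@mail.c┗━━━━━━━━━━━━━━━━━━━━━━━━
40│18 │frank29@mail.com┃                    
23│46 │dave45@mail.com ┃                    
9 │59 │grace10@mail.com┃                    
━━━━━━━━━━━━━━━━━━━━━━━┛                    


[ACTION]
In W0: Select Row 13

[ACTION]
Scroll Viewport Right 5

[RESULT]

━━━━━━━━━━━━━━━━━━┓                         
━━━━━━━━━━━━━━━━━━━━━━━━━━━┓                
                           ┃                
───────────────────────────┨                
cture manages cached resul▲┃                
e validates database recor█┃━━━━━━━━━━━━━━━━
coordinates cached results░┃                
hm coordinates network con░┃────────────────
 generates configuration f░┃ure transforms n
sing generates data stream░┃─────────────┐ t
rk maintains memory alloca░┃ Available   │ry
manages incoming requests ░┃ore closing? │  
rk handles batch operation░┃[OK]         │hr
hm transforms queue items ▼┃─────────────┘ch
━━━━━━━━━━━━━━━━━━━━━━━━━━━┛analyzes thread 
 │eve80@mail.c┗━━━━━━━━━━━━━━━━━━━━━━━━━━━━━
 │frank29@mail.com┃                         
 │dave45@mail.com ┃                         
 │grace10@mail.com┃                         
━━━━━━━━━━━━━━━━━━┛                         


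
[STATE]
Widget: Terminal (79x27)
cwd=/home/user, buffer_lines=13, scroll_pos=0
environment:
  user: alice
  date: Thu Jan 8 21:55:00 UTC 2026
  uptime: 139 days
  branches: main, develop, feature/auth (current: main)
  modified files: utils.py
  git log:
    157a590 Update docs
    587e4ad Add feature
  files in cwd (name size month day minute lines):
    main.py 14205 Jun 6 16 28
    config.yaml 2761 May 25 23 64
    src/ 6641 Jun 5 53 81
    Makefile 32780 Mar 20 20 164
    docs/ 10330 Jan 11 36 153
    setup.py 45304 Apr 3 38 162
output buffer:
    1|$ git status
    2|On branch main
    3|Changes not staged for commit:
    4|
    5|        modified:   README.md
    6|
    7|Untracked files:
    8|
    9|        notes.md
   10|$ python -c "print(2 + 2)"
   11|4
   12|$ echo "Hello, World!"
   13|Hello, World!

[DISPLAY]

$ git status                                                                   
On branch main                                                                 
Changes not staged for commit:                                                 
                                                                               
        modified:   README.md                                                  
                                                                               
Untracked files:                                                               
                                                                               
        notes.md                                                               
$ python -c "print(2 + 2)"                                                     
4                                                                              
$ echo "Hello, World!"                                                         
Hello, World!                                                                  
$ █                                                                            
                                                                               
                                                                               
                                                                               
                                                                               
                                                                               
                                                                               
                                                                               
                                                                               
                                                                               
                                                                               
                                                                               
                                                                               
                                                                               


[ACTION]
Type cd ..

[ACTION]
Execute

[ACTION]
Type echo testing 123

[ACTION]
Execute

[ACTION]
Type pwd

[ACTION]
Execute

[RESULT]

$ git status                                                                   
On branch main                                                                 
Changes not staged for commit:                                                 
                                                                               
        modified:   README.md                                                  
                                                                               
Untracked files:                                                               
                                                                               
        notes.md                                                               
$ python -c "print(2 + 2)"                                                     
4                                                                              
$ echo "Hello, World!"                                                         
Hello, World!                                                                  
$ cd ..                                                                        
                                                                               
$ echo testing 123                                                             
testing 123                                                                    
$ pwd                                                                          
/home                                                                          
$ █                                                                            
                                                                               
                                                                               
                                                                               
                                                                               
                                                                               
                                                                               
                                                                               


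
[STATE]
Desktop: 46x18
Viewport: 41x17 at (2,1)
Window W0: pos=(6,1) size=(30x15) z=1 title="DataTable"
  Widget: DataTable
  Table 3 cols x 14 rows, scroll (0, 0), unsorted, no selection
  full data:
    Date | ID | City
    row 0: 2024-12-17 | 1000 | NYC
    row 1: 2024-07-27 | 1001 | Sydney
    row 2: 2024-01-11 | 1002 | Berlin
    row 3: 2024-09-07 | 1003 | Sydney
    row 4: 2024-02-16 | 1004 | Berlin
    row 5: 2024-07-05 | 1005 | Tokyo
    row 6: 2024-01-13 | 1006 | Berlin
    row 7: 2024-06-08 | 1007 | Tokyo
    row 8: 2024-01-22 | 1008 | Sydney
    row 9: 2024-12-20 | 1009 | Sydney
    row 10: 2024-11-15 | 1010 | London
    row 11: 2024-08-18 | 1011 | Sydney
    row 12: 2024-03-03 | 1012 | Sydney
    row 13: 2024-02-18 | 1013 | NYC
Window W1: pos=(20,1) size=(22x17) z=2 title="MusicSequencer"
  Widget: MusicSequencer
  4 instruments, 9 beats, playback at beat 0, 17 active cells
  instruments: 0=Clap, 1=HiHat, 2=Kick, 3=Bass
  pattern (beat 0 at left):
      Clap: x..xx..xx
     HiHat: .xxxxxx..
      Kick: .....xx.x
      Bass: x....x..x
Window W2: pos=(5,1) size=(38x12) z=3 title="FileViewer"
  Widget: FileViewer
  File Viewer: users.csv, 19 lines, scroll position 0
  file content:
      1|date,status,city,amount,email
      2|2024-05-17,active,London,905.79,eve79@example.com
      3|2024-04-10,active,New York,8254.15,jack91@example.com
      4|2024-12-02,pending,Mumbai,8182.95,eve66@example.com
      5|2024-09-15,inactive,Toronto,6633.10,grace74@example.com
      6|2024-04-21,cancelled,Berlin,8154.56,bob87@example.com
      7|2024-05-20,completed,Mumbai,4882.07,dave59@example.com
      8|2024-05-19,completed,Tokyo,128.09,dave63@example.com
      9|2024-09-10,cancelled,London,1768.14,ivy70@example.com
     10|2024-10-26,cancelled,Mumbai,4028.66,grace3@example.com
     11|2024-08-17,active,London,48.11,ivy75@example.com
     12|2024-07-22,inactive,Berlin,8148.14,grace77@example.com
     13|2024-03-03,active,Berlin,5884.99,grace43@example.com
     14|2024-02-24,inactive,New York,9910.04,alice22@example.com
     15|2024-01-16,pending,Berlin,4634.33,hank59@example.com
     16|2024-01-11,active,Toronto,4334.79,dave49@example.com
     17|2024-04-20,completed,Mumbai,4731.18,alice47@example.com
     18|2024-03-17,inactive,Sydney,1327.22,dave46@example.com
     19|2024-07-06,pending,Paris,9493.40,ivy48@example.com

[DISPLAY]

   ┏━━━━━━━━━━━━━━━━━━━━━━━━━━━━━━━━━━━━┓
   ┃ FileViewer                         ┃
   ┠────────────────────────────────────┨
   ┃date,status,city,amount,email      ▲┃
   ┃2024-05-17,active,London,905.79,eve█┃
   ┃2024-04-10,active,New York,8254.15,░┃
   ┃2024-12-02,pending,Mumbai,8182.95,e░┃
   ┃2024-09-15,inactive,Toronto,6633.10░┃
   ┃2024-04-21,cancelled,Berlin,8154.56░┃
   ┃2024-05-20,completed,Mumbai,4882.07░┃
   ┃2024-05-19,completed,Tokyo,128.09,d▼┃
   ┗━━━━━━━━━━━━━━━━━━━━━━━━━━━━━━━━━━━━┛
    ┃2024-06-08│10┃                    ┃ 
    ┃2024-01-22│10┃                    ┃ 
    ┗━━━━━━━━━━━━━┃                    ┃ 
                  ┃                    ┃ 
                  ┗━━━━━━━━━━━━━━━━━━━━┛ 


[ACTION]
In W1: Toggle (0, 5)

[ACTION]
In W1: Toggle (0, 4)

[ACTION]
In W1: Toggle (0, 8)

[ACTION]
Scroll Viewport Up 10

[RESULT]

                                         
   ┏━━━━━━━━━━━━━━━━━━━━━━━━━━━━━━━━━━━━┓
   ┃ FileViewer                         ┃
   ┠────────────────────────────────────┨
   ┃date,status,city,amount,email      ▲┃
   ┃2024-05-17,active,London,905.79,eve█┃
   ┃2024-04-10,active,New York,8254.15,░┃
   ┃2024-12-02,pending,Mumbai,8182.95,e░┃
   ┃2024-09-15,inactive,Toronto,6633.10░┃
   ┃2024-04-21,cancelled,Berlin,8154.56░┃
   ┃2024-05-20,completed,Mumbai,4882.07░┃
   ┃2024-05-19,completed,Tokyo,128.09,d▼┃
   ┗━━━━━━━━━━━━━━━━━━━━━━━━━━━━━━━━━━━━┛
    ┃2024-06-08│10┃                    ┃ 
    ┃2024-01-22│10┃                    ┃ 
    ┗━━━━━━━━━━━━━┃                    ┃ 
                  ┃                    ┃ 
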